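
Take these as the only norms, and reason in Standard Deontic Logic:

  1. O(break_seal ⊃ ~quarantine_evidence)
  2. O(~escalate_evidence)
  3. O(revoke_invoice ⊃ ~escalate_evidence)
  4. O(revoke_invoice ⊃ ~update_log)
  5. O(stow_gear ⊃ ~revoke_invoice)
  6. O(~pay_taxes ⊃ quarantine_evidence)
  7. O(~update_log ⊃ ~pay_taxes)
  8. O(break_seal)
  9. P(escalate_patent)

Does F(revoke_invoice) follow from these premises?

Premise 8 states O(break_seal) outright.
From O(break_seal) and premise 1, O(break_seal ⊃ ~quarantine_evidence), we obtain O(~quarantine_evidence).
The contrapositive of premise 6 (O(~pay_taxes ⊃ quarantine_evidence)) is O(~quarantine_evidence ⊃ pay_taxes), and O(~quarantine_evidence) is already established, so O(pay_taxes).
Premise 7 is O(~update_log ⊃ ~pay_taxes); contrapositively O(pay_taxes ⊃ update_log). Since O(pay_taxes) holds, K gives O(update_log).
Premise 4, O(revoke_invoice ⊃ ~update_log), contraposes to O(update_log ⊃ ~revoke_invoice); with O(update_log) we get O(~revoke_invoice).
Premises 2, 3, 5, 9 do not contribute to this derivation.
So O(~revoke_invoice) holds, i.e. F(revoke_invoice). The claim follows.

Yes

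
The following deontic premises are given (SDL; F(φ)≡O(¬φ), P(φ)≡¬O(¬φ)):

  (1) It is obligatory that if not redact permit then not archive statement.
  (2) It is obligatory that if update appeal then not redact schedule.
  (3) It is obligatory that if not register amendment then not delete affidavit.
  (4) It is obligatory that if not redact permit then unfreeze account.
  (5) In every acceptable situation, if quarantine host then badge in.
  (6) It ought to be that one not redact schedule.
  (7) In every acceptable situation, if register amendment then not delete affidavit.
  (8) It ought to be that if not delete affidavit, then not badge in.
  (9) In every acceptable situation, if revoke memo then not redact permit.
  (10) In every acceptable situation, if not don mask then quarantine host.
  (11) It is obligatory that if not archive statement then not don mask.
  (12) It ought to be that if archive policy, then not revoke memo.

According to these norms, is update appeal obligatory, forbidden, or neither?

Premise 2 is O(update_appeal → ¬redact_schedule); even if O(¬redact_schedule) held, inferring O(update_appeal) would be affirming the consequent — invalid.
No premise or chain of K-axiom applications forces O(update_appeal), and none forces O(¬update_appeal). So update_appeal is neither obligatory nor forbidden under these norms.

Neither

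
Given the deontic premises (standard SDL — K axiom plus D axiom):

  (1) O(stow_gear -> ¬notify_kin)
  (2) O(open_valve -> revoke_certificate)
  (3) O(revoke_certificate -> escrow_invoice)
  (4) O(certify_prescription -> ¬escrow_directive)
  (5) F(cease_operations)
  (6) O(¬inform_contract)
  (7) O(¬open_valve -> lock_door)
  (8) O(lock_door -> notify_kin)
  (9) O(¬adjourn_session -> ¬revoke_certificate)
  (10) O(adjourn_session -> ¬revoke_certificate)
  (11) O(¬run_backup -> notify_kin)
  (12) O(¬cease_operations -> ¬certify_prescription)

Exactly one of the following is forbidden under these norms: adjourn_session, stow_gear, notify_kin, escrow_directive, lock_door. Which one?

Premises 10 and 9 cover both cases: O(adjourn_session -> ¬revoke_certificate) and O(¬adjourn_session -> ¬revoke_certificate). Since adjourn_session ∨ ¬adjourn_session is a tautology, O(¬revoke_certificate) follows.
The contrapositive of premise 2 (O(open_valve -> revoke_certificate)) is O(¬revoke_certificate -> ¬open_valve), and O(¬revoke_certificate) is already established, so O(¬open_valve).
From O(¬open_valve) and premise 7, O(¬open_valve -> lock_door), we obtain O(lock_door).
Applying K to premise 8 (O(lock_door -> notify_kin)) and O(lock_door) yields O(notify_kin).
Premise 1, O(stow_gear -> ¬notify_kin), contraposes to O(notify_kin -> ¬stow_gear); with O(notify_kin) we get O(¬stow_gear).
So O(¬stow_gear) holds, i.e. stow_gear is forbidden. None of the other listed options is forbidden under the premises.

stow_gear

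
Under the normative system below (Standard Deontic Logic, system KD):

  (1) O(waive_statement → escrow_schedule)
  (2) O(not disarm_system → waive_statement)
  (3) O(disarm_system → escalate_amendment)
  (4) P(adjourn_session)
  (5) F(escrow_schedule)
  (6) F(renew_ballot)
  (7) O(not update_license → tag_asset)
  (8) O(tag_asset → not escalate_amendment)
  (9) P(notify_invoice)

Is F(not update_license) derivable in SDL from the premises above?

Premise 5 is F(escrow_schedule), i.e. O(not escrow_schedule).
Premise 1, O(waive_statement → escrow_schedule), contraposes to O(not escrow_schedule → not waive_statement); with O(not escrow_schedule) we get O(not waive_statement).
The contrapositive of premise 2 (O(not disarm_system → waive_statement)) is O(not waive_statement → disarm_system), and O(not waive_statement) is already established, so O(disarm_system).
Premise 3 is O(disarm_system → escalate_amendment); since O(disarm_system), deontic closure gives O(escalate_amendment).
Premise 8 is O(tag_asset → not escalate_amendment); contrapositively O(escalate_amendment → not tag_asset). Since O(escalate_amendment) holds, K gives O(not tag_asset).
Premise 7 is O(not update_license → tag_asset); contrapositively O(not tag_asset → update_license). Since O(not tag_asset) holds, K gives O(update_license).
Premises 4, 6, 9 do not contribute to this derivation.
So O(update_license) holds, i.e. F(not update_license). The claim follows.

Yes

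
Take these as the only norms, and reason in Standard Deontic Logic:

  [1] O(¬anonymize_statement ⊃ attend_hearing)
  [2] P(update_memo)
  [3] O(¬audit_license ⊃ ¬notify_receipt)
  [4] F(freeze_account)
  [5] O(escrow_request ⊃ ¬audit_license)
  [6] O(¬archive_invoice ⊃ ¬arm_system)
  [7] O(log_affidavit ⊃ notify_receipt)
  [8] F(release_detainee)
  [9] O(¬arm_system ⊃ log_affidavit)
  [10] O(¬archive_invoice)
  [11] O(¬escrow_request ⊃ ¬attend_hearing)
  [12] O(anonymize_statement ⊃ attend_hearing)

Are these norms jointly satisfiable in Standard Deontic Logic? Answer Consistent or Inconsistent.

Inconsistent

Premises 1 and 12 are O(¬anonymize_statement ⊃ attend_hearing) and O(anonymize_statement ⊃ attend_hearing); every ideal world satisfies ¬anonymize_statement or anonymize_statement, so in either case attend_hearing holds — hence O(attend_hearing).
Premise 11 is O(¬escrow_request ⊃ ¬attend_hearing); contrapositively O(attend_hearing ⊃ escrow_request). Since O(attend_hearing) holds, K gives O(escrow_request).
With premise 5, O(escrow_request ⊃ ¬audit_license), the K-axiom yields O(¬audit_license).
Applying K to premise 3 (O(¬audit_license ⊃ ¬notify_receipt)) and O(¬audit_license) yields O(¬notify_receipt).
Premise 7 is O(log_affidavit ⊃ notify_receipt); contrapositively O(¬notify_receipt ⊃ ¬log_affidavit). Since O(¬notify_receipt) holds, K gives O(¬log_affidavit).
The contrapositive of premise 9 (O(¬arm_system ⊃ log_affidavit)) is O(¬log_affidavit ⊃ arm_system), and O(¬log_affidavit) is already established, so O(arm_system).
Premise 6, O(¬archive_invoice ⊃ ¬arm_system), contraposes to O(arm_system ⊃ archive_invoice); with O(arm_system) we get O(archive_invoice).
Yet premise 10 states O(¬archive_invoice).
We now have both O(archive_invoice) and O(¬archive_invoice) — archive_invoice is simultaneously obligatory and forbidden, violating the D-axiom.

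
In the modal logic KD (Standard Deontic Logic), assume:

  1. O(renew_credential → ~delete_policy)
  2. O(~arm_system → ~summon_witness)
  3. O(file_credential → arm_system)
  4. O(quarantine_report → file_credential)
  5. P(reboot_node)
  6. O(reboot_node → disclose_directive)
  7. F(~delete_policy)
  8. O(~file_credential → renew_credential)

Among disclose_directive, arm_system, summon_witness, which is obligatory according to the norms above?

arm_system

F(~delete_policy) at premise 7 means O(delete_policy).
Premise 1, O(renew_credential → ~delete_policy), contraposes to O(delete_policy → ~renew_credential); with O(delete_policy) we get O(~renew_credential).
Premise 8 is O(~file_credential → renew_credential); contrapositively O(~renew_credential → file_credential). Since O(~renew_credential) holds, K gives O(file_credential).
From O(file_credential) and premise 3, O(file_credential → arm_system), we obtain O(arm_system).
So O(arm_system) holds — arm_system is obligatory. None of the other listed options is made obligatory by any chain of premises.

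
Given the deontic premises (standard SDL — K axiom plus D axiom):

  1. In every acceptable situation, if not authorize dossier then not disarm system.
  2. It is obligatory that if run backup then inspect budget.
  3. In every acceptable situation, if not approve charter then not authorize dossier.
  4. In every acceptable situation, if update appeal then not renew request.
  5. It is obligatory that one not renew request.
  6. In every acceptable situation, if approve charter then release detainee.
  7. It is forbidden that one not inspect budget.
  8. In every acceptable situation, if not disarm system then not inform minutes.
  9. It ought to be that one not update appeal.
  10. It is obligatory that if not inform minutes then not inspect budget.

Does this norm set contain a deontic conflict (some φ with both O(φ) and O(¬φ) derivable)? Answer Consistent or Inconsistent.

Premise 4 is O(update_appeal → ¬renew_request); even if O(¬renew_request) held, inferring O(update_appeal) would be affirming the consequent — invalid.
So O(update_appeal) is not derivable, and the apparent clash with O(¬update_appeal) does not arise.
A world satisfying every obligation exists (e.g. approve_charter=true, authorize_dossier=true, disarm_system=true, inform_minutes=true, inspect_budget=true, release_detainee=true, renew_request=false, run_backup=false, update_appeal=false); no atom is both obligatory and forbidden, so the set is consistent.

Consistent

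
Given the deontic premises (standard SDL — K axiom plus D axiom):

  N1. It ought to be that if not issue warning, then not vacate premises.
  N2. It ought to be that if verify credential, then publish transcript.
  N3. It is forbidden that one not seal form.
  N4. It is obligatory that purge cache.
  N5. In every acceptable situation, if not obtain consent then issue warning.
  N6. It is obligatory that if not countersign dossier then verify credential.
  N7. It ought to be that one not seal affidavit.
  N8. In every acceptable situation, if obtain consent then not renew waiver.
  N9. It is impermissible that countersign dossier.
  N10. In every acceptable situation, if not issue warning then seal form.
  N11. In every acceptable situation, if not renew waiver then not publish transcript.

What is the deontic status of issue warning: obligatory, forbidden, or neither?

F(countersign_dossier) at premise 9 means O(¬countersign_dossier).
With premise 6, O(¬countersign_dossier → verify_credential), the K-axiom yields O(verify_credential).
Applying K to premise 2 (O(verify_credential → publish_transcript)) and O(verify_credential) yields O(publish_transcript).
The contrapositive of premise 11 (O(¬renew_waiver → ¬publish_transcript)) is O(publish_transcript → renew_waiver), and O(publish_transcript) is already established, so O(renew_waiver).
Premise 8 is O(obtain_consent → ¬renew_waiver); contrapositively O(renew_waiver → ¬obtain_consent). Since O(renew_waiver) holds, K gives O(¬obtain_consent).
With premise 5, O(¬obtain_consent → issue_warning), the K-axiom yields O(issue_warning).
Premises 1, 3, 4, 7, 10 do not contribute to this derivation.
Hence issue_warning is obligatory.

Obligatory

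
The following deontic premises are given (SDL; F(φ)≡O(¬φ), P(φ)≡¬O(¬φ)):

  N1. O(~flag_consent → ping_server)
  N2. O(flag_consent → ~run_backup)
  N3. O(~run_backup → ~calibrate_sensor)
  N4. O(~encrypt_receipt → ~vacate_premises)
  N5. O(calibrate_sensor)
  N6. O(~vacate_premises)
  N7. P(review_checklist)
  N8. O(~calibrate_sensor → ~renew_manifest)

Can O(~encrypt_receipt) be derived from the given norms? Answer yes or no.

No

Premise 4 is O(~encrypt_receipt → ~vacate_premises); even if O(~vacate_premises) held, inferring O(~encrypt_receipt) would be affirming the consequent — invalid.
No other premise forces O(~encrypt_receipt). An ideal world satisfying every premise can still have ~encrypt_receipt false, so O(~encrypt_receipt) is not derivable.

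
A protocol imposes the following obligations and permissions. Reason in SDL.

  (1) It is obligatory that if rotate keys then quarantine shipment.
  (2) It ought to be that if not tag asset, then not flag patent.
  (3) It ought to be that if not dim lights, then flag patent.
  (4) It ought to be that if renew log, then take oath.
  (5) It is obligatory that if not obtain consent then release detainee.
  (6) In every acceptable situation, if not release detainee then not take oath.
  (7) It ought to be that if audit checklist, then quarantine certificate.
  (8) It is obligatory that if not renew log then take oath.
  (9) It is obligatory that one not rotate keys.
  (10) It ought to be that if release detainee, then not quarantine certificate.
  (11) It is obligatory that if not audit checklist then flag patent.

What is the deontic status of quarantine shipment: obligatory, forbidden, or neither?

Premise 1 is O(rotate_keys → quarantine_shipment), but O(rotate_keys) is not derivable from the premises, so it does not yield O(quarantine_shipment).
No premise or chain of K-axiom applications forces O(quarantine_shipment), and none forces O(¬quarantine_shipment). So quarantine_shipment is neither obligatory nor forbidden under these norms.

Neither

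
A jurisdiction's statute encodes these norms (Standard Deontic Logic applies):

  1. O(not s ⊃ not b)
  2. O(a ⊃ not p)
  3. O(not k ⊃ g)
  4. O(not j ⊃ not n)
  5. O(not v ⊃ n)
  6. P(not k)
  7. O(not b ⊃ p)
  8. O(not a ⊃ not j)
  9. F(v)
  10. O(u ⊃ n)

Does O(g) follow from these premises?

Premise 3 is O(not k ⊃ g), but O(not k) is not derivable from the premises (the permission P(not k) asserts only not O(k), not O(not k)), so it does not yield O(g).
No other premise forces O(g). An ideal world satisfying every premise can still have g false, so O(g) is not derivable.

No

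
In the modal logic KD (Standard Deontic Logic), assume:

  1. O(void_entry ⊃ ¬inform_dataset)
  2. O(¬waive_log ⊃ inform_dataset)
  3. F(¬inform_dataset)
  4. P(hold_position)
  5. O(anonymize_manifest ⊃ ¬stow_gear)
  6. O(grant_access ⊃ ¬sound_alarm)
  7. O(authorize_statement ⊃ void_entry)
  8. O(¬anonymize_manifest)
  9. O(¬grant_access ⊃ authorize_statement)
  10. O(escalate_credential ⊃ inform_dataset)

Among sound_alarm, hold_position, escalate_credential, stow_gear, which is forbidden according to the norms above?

Premise 3 is F(¬inform_dataset), i.e. O(inform_dataset).
The contrapositive of premise 1 (O(void_entry ⊃ ¬inform_dataset)) is O(inform_dataset ⊃ ¬void_entry), and O(inform_dataset) is already established, so O(¬void_entry).
The contrapositive of premise 7 (O(authorize_statement ⊃ void_entry)) is O(¬void_entry ⊃ ¬authorize_statement), and O(¬void_entry) is already established, so O(¬authorize_statement).
Premise 9, O(¬grant_access ⊃ authorize_statement), contraposes to O(¬authorize_statement ⊃ grant_access); with O(¬authorize_statement) we get O(grant_access).
Premise 6 is O(grant_access ⊃ ¬sound_alarm); since O(grant_access), deontic closure gives O(¬sound_alarm).
So O(¬sound_alarm) holds, i.e. sound_alarm is forbidden. None of the other listed options is forbidden under the premises.

sound_alarm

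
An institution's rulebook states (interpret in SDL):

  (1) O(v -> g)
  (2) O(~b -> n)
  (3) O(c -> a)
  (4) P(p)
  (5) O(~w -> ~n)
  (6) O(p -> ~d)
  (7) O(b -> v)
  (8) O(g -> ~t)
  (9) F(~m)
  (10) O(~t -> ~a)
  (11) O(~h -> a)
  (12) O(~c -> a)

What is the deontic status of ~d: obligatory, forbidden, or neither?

Neither

Premise 6 is O(p -> ~d), but O(p) is not derivable from the premises (the permission P(p) asserts only ~O(~p), not O(p)), so it does not yield O(~d).
No premise or chain of K-axiom applications forces O(~d), and none forces O(d). So ~d is neither obligatory nor forbidden under these norms.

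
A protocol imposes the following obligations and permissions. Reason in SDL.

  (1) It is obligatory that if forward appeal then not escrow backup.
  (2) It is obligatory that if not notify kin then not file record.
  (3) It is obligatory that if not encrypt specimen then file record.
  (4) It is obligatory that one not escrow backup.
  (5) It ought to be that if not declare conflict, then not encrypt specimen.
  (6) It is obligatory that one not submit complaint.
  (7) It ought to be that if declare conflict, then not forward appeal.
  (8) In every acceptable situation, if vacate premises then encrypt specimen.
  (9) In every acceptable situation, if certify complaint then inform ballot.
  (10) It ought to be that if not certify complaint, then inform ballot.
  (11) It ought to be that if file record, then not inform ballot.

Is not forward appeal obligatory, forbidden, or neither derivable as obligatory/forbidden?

Obligatory

Premises 10 and 9 cover both cases: O(¬certify_complaint → inform_ballot) and O(certify_complaint → inform_ballot). Since ¬certify_complaint ∨ certify_complaint is a tautology, O(inform_ballot) follows.
Premise 11 is O(file_record → ¬inform_ballot); contrapositively O(inform_ballot → ¬file_record). Since O(inform_ballot) holds, K gives O(¬file_record).
Premise 3 is O(¬encrypt_specimen → file_record); contrapositively O(¬file_record → encrypt_specimen). Since O(¬file_record) holds, K gives O(encrypt_specimen).
Premise 5 is O(¬declare_conflict → ¬encrypt_specimen); contrapositively O(encrypt_specimen → declare_conflict). Since O(encrypt_specimen) holds, K gives O(declare_conflict).
Premise 7 is O(declare_conflict → ¬forward_appeal); since O(declare_conflict), deontic closure gives O(¬forward_appeal).
Premises 1, 2, 4, 6, 8 do not contribute to this derivation.
Hence ¬forward_appeal is obligatory.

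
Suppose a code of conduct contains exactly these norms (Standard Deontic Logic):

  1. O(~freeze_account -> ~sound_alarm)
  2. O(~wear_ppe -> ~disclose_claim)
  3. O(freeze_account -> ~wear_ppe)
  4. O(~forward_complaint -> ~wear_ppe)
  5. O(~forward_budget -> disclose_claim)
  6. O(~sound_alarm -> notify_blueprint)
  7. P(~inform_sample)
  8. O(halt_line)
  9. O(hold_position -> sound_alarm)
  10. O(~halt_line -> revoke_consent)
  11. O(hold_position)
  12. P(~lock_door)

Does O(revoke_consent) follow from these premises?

No

Premise 10 is O(~halt_line -> revoke_consent), but O(~halt_line) is not derivable from the premises, so it does not yield O(revoke_consent).
No other premise forces O(revoke_consent). An ideal world satisfying every premise can still have revoke_consent false, so O(revoke_consent) is not derivable.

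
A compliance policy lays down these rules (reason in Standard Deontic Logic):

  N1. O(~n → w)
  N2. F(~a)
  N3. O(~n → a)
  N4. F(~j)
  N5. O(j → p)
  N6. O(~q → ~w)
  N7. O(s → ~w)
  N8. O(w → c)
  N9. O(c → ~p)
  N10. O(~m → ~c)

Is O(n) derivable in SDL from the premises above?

Yes

Premise 4 is F(~j), i.e. O(j).
With premise 5, O(j → p), the K-axiom yields O(p).
Premise 9, O(c → ~p), contraposes to O(p → ~c); with O(p) we get O(~c).
Premise 8 is O(w → c); contrapositively O(~c → ~w). Since O(~c) holds, K gives O(~w).
Premise 1 is O(~n → w); contrapositively O(~w → n). Since O(~w) holds, K gives O(n).
Premises 2, 3, 6, 7, 10 do not contribute to this derivation.
So O(n) follows.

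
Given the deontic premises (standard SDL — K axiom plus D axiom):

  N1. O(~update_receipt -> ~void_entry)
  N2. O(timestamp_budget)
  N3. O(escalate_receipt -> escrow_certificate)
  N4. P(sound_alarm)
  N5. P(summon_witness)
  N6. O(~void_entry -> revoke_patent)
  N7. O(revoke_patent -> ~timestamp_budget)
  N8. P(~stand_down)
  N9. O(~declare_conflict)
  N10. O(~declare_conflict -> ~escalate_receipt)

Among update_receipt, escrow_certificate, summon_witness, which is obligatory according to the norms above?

Premise 2 gives O(timestamp_budget).
The contrapositive of premise 7 (O(revoke_patent -> ~timestamp_budget)) is O(timestamp_budget -> ~revoke_patent), and O(timestamp_budget) is already established, so O(~revoke_patent).
The contrapositive of premise 6 (O(~void_entry -> revoke_patent)) is O(~revoke_patent -> void_entry), and O(~revoke_patent) is already established, so O(void_entry).
Premise 1 is O(~update_receipt -> ~void_entry); contrapositively O(void_entry -> update_receipt). Since O(void_entry) holds, K gives O(update_receipt).
So O(update_receipt) holds — update_receipt is obligatory. None of the other listed options is made obligatory by any chain of premises.

update_receipt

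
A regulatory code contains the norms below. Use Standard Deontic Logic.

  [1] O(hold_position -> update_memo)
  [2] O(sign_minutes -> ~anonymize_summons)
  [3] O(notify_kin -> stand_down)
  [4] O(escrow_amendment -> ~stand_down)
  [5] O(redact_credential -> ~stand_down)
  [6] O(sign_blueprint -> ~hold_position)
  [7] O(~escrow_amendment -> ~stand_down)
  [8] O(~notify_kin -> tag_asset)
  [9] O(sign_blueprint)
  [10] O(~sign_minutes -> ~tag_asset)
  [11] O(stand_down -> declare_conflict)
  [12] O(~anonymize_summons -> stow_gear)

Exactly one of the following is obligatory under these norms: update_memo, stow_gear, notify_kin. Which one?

Premises 7 and 4 cover both cases: O(~escrow_amendment -> ~stand_down) and O(escrow_amendment -> ~stand_down). Since ~escrow_amendment ∨ escrow_amendment is a tautology, O(~stand_down) follows.
Premise 3, O(notify_kin -> stand_down), contraposes to O(~stand_down -> ~notify_kin); with O(~stand_down) we get O(~notify_kin).
From O(~notify_kin) and premise 8, O(~notify_kin -> tag_asset), we obtain O(tag_asset).
Premise 10 is O(~sign_minutes -> ~tag_asset); contrapositively O(tag_asset -> sign_minutes). Since O(tag_asset) holds, K gives O(sign_minutes).
With premise 2, O(sign_minutes -> ~anonymize_summons), the K-axiom yields O(~anonymize_summons).
Applying K to premise 12 (O(~anonymize_summons -> stow_gear)) and O(~anonymize_summons) yields O(stow_gear).
So O(stow_gear) holds — stow_gear is obligatory. None of the other listed options is made obligatory by any chain of premises.

stow_gear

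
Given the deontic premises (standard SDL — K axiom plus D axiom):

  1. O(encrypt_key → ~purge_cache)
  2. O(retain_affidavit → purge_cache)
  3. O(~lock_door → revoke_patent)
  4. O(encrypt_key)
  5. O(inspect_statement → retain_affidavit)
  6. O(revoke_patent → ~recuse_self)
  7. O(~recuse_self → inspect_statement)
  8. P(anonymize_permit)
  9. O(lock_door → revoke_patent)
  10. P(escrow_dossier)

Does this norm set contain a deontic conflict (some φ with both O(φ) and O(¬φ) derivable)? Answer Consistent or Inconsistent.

Inconsistent

Premises 3 and 9 are O(~lock_door → revoke_patent) and O(lock_door → revoke_patent); every ideal world satisfies ~lock_door or lock_door, so in either case revoke_patent holds — hence O(revoke_patent).
From O(revoke_patent) and premise 6, O(revoke_patent → ~recuse_self), we obtain O(~recuse_self).
Applying K to premise 7 (O(~recuse_self → inspect_statement)) and O(~recuse_self) yields O(inspect_statement).
With premise 5, O(inspect_statement → retain_affidavit), the K-axiom yields O(retain_affidavit).
From O(retain_affidavit) and premise 2, O(retain_affidavit → purge_cache), we obtain O(purge_cache).
Premise 1 is O(encrypt_key → ~purge_cache); contrapositively O(purge_cache → ~encrypt_key). Since O(purge_cache) holds, K gives O(~encrypt_key).
But premise 4 directly asserts O(encrypt_key).
We now have both O(~encrypt_key) and O(encrypt_key) — encrypt_key is simultaneously obligatory and forbidden, violating the D-axiom.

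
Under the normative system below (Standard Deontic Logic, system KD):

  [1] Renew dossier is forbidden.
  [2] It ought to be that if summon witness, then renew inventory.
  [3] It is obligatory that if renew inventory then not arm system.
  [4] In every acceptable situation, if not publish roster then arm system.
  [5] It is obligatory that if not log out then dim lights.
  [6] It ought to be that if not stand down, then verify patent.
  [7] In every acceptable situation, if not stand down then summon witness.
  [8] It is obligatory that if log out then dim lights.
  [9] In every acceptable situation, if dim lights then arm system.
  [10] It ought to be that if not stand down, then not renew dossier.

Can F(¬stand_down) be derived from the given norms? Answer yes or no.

Premises 8 and 5 cover both cases: O(log_out → dim_lights) and O(¬log_out → dim_lights). Since log_out ∨ ¬log_out is a tautology, O(dim_lights) follows.
Applying K to premise 9 (O(dim_lights → arm_system)) and O(dim_lights) yields O(arm_system).
Premise 3, O(renew_inventory → ¬arm_system), contraposes to O(arm_system → ¬renew_inventory); with O(arm_system) we get O(¬renew_inventory).
The contrapositive of premise 2 (O(summon_witness → renew_inventory)) is O(¬renew_inventory → ¬summon_witness), and O(¬renew_inventory) is already established, so O(¬summon_witness).
Premise 7, O(¬stand_down → summon_witness), contraposes to O(¬summon_witness → stand_down); with O(¬summon_witness) we get O(stand_down).
Premises 1, 4, 6, 10 do not contribute to this derivation.
So O(stand_down) holds, i.e. F(¬stand_down). The claim follows.

Yes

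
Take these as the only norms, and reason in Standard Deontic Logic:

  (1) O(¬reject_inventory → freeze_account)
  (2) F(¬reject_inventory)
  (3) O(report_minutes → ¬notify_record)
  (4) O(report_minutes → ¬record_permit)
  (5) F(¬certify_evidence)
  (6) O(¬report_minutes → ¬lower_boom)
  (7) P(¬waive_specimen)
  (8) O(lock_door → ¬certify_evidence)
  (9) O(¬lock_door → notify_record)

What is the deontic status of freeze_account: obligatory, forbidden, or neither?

Neither

Premise 1 is O(¬reject_inventory → freeze_account), but O(¬reject_inventory) is not derivable from the premises, so it does not yield O(freeze_account).
No premise or chain of K-axiom applications forces O(freeze_account), and none forces O(¬freeze_account). So freeze_account is neither obligatory nor forbidden under these norms.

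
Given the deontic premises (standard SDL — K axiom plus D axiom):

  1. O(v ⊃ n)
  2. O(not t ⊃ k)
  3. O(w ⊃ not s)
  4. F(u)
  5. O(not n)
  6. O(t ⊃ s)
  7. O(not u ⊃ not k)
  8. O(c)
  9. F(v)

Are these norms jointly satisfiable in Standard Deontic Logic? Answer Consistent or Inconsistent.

Consistent

Premise 1 is O(v ⊃ n), but O(v) is not derivable from the premises, so it does not yield O(n).
So O(n) is not derivable, and the apparent clash with O(not n) does not arise.
A world satisfying every obligation exists (e.g. c=true, k=false, n=false, s=true, t=true, u=false, v=false, w=false); no atom is both obligatory and forbidden, so the set is consistent.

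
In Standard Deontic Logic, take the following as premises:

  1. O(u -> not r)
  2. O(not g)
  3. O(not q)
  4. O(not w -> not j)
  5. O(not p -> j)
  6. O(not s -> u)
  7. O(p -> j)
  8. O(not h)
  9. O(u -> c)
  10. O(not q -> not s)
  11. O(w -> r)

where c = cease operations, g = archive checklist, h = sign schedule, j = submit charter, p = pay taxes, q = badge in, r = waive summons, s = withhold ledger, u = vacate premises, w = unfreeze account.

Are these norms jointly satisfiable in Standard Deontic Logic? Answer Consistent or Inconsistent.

Inconsistent

By case analysis on not p: premise 5 gives O(not p -> j) and premise 7 gives O(p -> j), so O(j) either way.
Premise 4 is O(not w -> not j); contrapositively O(j -> w). Since O(j) holds, K gives O(w).
With premise 11, O(w -> r), the K-axiom yields O(r).
Premise 1 is O(u -> not r); contrapositively O(r -> not u). Since O(r) holds, K gives O(not u).
Premise 6 is O(not s -> u); contrapositively O(not u -> s). Since O(not u) holds, K gives O(s).
The contrapositive of premise 10 (O(not q -> not s)) is O(s -> q), and O(s) is already established, so O(q).
But premise 3 directly asserts O(not q).
We now have both O(q) and O(not q) — q is simultaneously obligatory and forbidden, violating the D-axiom.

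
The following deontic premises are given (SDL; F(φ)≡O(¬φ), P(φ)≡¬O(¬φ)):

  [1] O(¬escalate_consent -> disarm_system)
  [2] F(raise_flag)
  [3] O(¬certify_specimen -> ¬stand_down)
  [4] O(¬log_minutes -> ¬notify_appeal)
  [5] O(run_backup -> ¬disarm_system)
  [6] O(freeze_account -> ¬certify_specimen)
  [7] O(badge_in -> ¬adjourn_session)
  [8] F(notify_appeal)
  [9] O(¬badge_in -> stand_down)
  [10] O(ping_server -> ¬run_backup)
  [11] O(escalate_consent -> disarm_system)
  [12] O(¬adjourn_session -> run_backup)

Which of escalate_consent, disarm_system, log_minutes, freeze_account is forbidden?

freeze_account

Premises 11 and 1 cover both cases: O(escalate_consent -> disarm_system) and O(¬escalate_consent -> disarm_system). Since escalate_consent ∨ ¬escalate_consent is a tautology, O(disarm_system) follows.
Premise 5 is O(run_backup -> ¬disarm_system); contrapositively O(disarm_system -> ¬run_backup). Since O(disarm_system) holds, K gives O(¬run_backup).
The contrapositive of premise 12 (O(¬adjourn_session -> run_backup)) is O(¬run_backup -> adjourn_session), and O(¬run_backup) is already established, so O(adjourn_session).
Premise 7, O(badge_in -> ¬adjourn_session), contraposes to O(adjourn_session -> ¬badge_in); with O(adjourn_session) we get O(¬badge_in).
From O(¬badge_in) and premise 9, O(¬badge_in -> stand_down), we obtain O(stand_down).
Premise 3 is O(¬certify_specimen -> ¬stand_down); contrapositively O(stand_down -> certify_specimen). Since O(stand_down) holds, K gives O(certify_specimen).
Premise 6, O(freeze_account -> ¬certify_specimen), contraposes to O(certify_specimen -> ¬freeze_account); with O(certify_specimen) we get O(¬freeze_account).
So O(¬freeze_account) holds, i.e. freeze_account is forbidden. None of the other listed options is forbidden under the premises.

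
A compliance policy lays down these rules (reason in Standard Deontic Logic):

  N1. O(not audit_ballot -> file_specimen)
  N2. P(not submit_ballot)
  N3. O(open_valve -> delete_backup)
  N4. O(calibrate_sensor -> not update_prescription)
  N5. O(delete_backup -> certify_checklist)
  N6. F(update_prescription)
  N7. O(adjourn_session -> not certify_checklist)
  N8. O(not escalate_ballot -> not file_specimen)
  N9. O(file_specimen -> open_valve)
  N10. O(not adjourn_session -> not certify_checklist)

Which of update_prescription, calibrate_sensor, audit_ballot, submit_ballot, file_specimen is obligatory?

audit_ballot

Premises 7 and 10 cover both cases: O(adjourn_session -> not certify_checklist) and O(not adjourn_session -> not certify_checklist). Since adjourn_session ∨ not adjourn_session is a tautology, O(not certify_checklist) follows.
The contrapositive of premise 5 (O(delete_backup -> certify_checklist)) is O(not certify_checklist -> not delete_backup), and O(not certify_checklist) is already established, so O(not delete_backup).
Premise 3, O(open_valve -> delete_backup), contraposes to O(not delete_backup -> not open_valve); with O(not delete_backup) we get O(not open_valve).
Premise 9 is O(file_specimen -> open_valve); contrapositively O(not open_valve -> not file_specimen). Since O(not open_valve) holds, K gives O(not file_specimen).
Premise 1, O(not audit_ballot -> file_specimen), contraposes to O(not file_specimen -> audit_ballot); with O(not file_specimen) we get O(audit_ballot).
So O(audit_ballot) holds — audit_ballot is obligatory. None of the other listed options is made obligatory by any chain of premises.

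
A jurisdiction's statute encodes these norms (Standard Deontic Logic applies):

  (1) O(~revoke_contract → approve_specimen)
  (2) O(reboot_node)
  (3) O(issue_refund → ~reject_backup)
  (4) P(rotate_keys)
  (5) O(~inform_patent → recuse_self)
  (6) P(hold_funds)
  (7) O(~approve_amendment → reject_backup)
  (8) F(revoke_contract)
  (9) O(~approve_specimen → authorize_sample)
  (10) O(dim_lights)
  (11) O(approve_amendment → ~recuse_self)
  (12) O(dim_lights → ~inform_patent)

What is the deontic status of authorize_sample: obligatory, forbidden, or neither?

Premise 9 is O(~approve_specimen → authorize_sample), but O(~approve_specimen) is not derivable from the premises, so it does not yield O(authorize_sample).
No premise or chain of K-axiom applications forces O(authorize_sample), and none forces O(~authorize_sample). So authorize_sample is neither obligatory nor forbidden under these norms.

Neither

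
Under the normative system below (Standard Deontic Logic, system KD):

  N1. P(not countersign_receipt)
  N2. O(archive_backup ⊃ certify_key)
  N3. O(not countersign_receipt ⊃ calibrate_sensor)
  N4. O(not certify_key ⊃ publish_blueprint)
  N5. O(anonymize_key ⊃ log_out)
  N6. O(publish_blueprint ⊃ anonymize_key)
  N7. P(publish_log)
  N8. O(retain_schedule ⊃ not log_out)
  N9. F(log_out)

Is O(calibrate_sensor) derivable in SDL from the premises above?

No

Premise 3 is O(not countersign_receipt ⊃ calibrate_sensor), but O(not countersign_receipt) is not derivable from the premises (the permission P(not countersign_receipt) asserts only not O(countersign_receipt), not O(not countersign_receipt)), so it does not yield O(calibrate_sensor).
No other premise forces O(calibrate_sensor). An ideal world satisfying every premise can still have calibrate_sensor false, so O(calibrate_sensor) is not derivable.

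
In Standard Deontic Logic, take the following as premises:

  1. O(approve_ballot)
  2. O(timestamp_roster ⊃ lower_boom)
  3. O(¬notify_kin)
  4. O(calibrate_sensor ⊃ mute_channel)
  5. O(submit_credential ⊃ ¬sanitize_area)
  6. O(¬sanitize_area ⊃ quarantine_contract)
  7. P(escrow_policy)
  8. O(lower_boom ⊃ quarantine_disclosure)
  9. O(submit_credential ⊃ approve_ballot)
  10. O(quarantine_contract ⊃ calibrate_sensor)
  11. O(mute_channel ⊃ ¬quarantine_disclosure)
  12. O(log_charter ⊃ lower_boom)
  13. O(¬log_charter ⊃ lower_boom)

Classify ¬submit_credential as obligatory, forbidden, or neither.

Obligatory

Premises 13 and 12 cover both cases: O(¬log_charter ⊃ lower_boom) and O(log_charter ⊃ lower_boom). Since ¬log_charter ∨ log_charter is a tautology, O(lower_boom) follows.
Applying K to premise 8 (O(lower_boom ⊃ quarantine_disclosure)) and O(lower_boom) yields O(quarantine_disclosure).
The contrapositive of premise 11 (O(mute_channel ⊃ ¬quarantine_disclosure)) is O(quarantine_disclosure ⊃ ¬mute_channel), and O(quarantine_disclosure) is already established, so O(¬mute_channel).
Premise 4, O(calibrate_sensor ⊃ mute_channel), contraposes to O(¬mute_channel ⊃ ¬calibrate_sensor); with O(¬mute_channel) we get O(¬calibrate_sensor).
The contrapositive of premise 10 (O(quarantine_contract ⊃ calibrate_sensor)) is O(¬calibrate_sensor ⊃ ¬quarantine_contract), and O(¬calibrate_sensor) is already established, so O(¬quarantine_contract).
The contrapositive of premise 6 (O(¬sanitize_area ⊃ quarantine_contract)) is O(¬quarantine_contract ⊃ sanitize_area), and O(¬quarantine_contract) is already established, so O(sanitize_area).
Premise 5 is O(submit_credential ⊃ ¬sanitize_area); contrapositively O(sanitize_area ⊃ ¬submit_credential). Since O(sanitize_area) holds, K gives O(¬submit_credential).
Premises 1, 2, 3, 7, 9 do not contribute to this derivation.
Hence ¬submit_credential is obligatory.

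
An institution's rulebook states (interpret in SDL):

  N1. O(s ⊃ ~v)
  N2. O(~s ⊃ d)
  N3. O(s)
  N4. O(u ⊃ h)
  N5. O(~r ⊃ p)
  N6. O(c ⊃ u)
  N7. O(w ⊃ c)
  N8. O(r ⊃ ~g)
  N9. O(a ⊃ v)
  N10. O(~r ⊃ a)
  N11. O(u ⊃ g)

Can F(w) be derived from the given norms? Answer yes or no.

Yes

Premise 3 states O(s) outright.
Applying K to premise 1 (O(s ⊃ ~v)) and O(s) yields O(~v).
Premise 9, O(a ⊃ v), contraposes to O(~v ⊃ ~a); with O(~v) we get O(~a).
The contrapositive of premise 10 (O(~r ⊃ a)) is O(~a ⊃ r), and O(~a) is already established, so O(r).
Premise 8 is O(r ⊃ ~g); since O(r), deontic closure gives O(~g).
Premise 11 is O(u ⊃ g); contrapositively O(~g ⊃ ~u). Since O(~g) holds, K gives O(~u).
Premise 6 is O(c ⊃ u); contrapositively O(~u ⊃ ~c). Since O(~u) holds, K gives O(~c).
Premise 7 is O(w ⊃ c); contrapositively O(~c ⊃ ~w). Since O(~c) holds, K gives O(~w).
Premises 2, 4, 5 do not contribute to this derivation.
So O(~w) holds, i.e. F(w). The claim follows.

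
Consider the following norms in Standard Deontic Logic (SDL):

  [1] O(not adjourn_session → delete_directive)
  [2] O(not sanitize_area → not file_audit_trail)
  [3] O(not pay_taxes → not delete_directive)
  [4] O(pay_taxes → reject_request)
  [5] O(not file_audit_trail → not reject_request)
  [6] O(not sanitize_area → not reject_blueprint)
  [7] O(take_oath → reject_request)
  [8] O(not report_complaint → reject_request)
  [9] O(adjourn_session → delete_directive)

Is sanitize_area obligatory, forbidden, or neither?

Obligatory

By case analysis on adjourn_session: premise 9 gives O(adjourn_session → delete_directive) and premise 1 gives O(not adjourn_session → delete_directive), so O(delete_directive) either way.
Premise 3 is O(not pay_taxes → not delete_directive); contrapositively O(delete_directive → pay_taxes). Since O(delete_directive) holds, K gives O(pay_taxes).
Applying K to premise 4 (O(pay_taxes → reject_request)) and O(pay_taxes) yields O(reject_request).
Premise 5, O(not file_audit_trail → not reject_request), contraposes to O(reject_request → file_audit_trail); with O(reject_request) we get O(file_audit_trail).
The contrapositive of premise 2 (O(not sanitize_area → not file_audit_trail)) is O(file_audit_trail → sanitize_area), and O(file_audit_trail) is already established, so O(sanitize_area).
Premises 6, 7, 8 do not contribute to this derivation.
Hence sanitize_area is obligatory.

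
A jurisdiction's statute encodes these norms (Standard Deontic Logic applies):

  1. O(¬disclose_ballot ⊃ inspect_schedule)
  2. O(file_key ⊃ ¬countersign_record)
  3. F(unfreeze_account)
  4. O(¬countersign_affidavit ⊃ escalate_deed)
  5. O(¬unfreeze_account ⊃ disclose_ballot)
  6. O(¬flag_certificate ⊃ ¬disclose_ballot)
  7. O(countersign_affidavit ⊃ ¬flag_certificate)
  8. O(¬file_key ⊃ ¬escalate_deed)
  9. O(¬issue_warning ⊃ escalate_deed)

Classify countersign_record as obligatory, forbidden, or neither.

Premise 3 is F(unfreeze_account), i.e. O(¬unfreeze_account).
With premise 5, O(¬unfreeze_account ⊃ disclose_ballot), the K-axiom yields O(disclose_ballot).
Premise 6 is O(¬flag_certificate ⊃ ¬disclose_ballot); contrapositively O(disclose_ballot ⊃ flag_certificate). Since O(disclose_ballot) holds, K gives O(flag_certificate).
Premise 7, O(countersign_affidavit ⊃ ¬flag_certificate), contraposes to O(flag_certificate ⊃ ¬countersign_affidavit); with O(flag_certificate) we get O(¬countersign_affidavit).
From O(¬countersign_affidavit) and premise 4, O(¬countersign_affidavit ⊃ escalate_deed), we obtain O(escalate_deed).
Premise 8, O(¬file_key ⊃ ¬escalate_deed), contraposes to O(escalate_deed ⊃ file_key); with O(escalate_deed) we get O(file_key).
From O(file_key) and premise 2, O(file_key ⊃ ¬countersign_record), we obtain O(¬countersign_record).
Premises 1, 9 do not contribute to this derivation.
Thus O(¬countersign_record), which is F(countersign_record): countersign_record is forbidden.

Forbidden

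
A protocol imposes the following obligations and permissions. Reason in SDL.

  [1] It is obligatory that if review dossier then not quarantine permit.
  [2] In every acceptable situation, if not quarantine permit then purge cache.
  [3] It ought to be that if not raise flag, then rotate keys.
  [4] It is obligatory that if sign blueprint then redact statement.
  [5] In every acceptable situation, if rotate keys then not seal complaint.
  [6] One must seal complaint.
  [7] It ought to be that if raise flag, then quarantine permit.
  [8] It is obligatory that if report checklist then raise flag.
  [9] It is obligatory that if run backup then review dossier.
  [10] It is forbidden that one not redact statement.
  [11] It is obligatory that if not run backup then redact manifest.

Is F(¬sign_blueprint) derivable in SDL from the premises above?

Premise 4 is O(sign_blueprint → redact_statement); even if O(redact_statement) held, inferring O(sign_blueprint) would be affirming the consequent — invalid.
No other premise forces O(sign_blueprint). An ideal world satisfying every premise can still have ¬sign_blueprint true, so F(¬sign_blueprint) is not derivable.

No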